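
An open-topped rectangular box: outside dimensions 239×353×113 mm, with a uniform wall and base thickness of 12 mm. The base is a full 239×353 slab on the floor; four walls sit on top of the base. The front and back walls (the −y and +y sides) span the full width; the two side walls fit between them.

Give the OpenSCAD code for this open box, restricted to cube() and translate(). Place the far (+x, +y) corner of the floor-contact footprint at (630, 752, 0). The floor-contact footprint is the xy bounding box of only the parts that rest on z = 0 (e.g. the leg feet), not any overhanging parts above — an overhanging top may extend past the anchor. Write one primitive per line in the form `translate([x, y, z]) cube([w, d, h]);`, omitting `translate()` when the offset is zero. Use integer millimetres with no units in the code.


translate([391, 399, 0]) cube([239, 353, 12]);
translate([391, 399, 12]) cube([239, 12, 101]);
translate([391, 740, 12]) cube([239, 12, 101]);
translate([391, 411, 12]) cube([12, 329, 101]);
translate([618, 411, 12]) cube([12, 329, 101]);


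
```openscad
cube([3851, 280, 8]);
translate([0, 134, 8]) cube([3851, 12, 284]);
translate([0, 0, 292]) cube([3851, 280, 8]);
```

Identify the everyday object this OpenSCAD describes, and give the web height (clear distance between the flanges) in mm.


An I-beam. The web height is 284 mm.

Two wide flanges with a thin centred web — an I-beam. Overall 300 mm minus two 8 mm flanges gives a web of 300 − 2·8 = 284 mm.


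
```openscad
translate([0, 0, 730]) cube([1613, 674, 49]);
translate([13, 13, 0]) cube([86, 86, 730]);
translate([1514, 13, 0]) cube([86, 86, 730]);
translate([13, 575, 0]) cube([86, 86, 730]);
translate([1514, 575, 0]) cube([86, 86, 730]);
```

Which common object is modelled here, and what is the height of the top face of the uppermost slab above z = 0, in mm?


A table. The table height is 779 mm.

A 1613×674×49 slab sits at z = 730 on four 86 mm square posts — a table. The top surface is at 730 + 49 = 779 mm.


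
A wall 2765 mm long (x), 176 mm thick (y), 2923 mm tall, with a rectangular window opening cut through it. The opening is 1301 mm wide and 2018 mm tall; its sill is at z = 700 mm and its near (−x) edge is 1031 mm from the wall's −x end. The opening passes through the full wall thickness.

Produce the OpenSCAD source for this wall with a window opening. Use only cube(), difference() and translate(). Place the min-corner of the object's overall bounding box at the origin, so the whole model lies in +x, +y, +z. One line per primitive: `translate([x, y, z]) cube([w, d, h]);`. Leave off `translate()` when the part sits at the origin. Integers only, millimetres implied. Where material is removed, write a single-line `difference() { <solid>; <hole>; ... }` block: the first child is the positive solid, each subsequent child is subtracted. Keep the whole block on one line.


difference() { cube([2765, 176, 2923]); translate([1031, 0, 700]) cube([1301, 176, 2018]); }


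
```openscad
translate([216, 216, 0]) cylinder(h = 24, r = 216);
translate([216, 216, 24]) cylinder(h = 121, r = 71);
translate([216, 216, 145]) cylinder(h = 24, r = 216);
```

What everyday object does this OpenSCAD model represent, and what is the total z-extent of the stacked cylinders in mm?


A spool. The overall height is 169 mm.

Three coaxial cylinders, large–small–large — a spool. Two 24 mm flanges and a 121 mm core give 24 + 121 + 24 = 169 mm.


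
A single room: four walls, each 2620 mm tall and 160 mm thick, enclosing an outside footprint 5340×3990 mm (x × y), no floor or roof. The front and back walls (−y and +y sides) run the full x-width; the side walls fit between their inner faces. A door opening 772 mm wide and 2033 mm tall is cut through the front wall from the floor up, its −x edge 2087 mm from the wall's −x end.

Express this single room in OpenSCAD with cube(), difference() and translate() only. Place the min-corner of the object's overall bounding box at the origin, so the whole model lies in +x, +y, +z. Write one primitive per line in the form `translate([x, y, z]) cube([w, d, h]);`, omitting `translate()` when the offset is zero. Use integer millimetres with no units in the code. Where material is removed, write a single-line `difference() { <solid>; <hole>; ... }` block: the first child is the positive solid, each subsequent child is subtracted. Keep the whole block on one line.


difference() { cube([5340, 160, 2620]); translate([2087, 0, 0]) cube([772, 160, 2033]); }
translate([0, 3830, 0]) cube([5340, 160, 2620]);
translate([0, 160, 0]) cube([160, 3670, 2620]);
translate([5180, 160, 0]) cube([160, 3670, 2620]);


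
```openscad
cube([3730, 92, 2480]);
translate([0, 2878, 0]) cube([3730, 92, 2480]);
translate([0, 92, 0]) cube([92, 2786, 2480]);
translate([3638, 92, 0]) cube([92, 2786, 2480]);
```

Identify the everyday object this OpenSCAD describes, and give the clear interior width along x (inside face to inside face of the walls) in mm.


A house (or room) frame. The interior width is 3546 mm.

Four 2480 mm walls enclosing a rectangle with no floor or roof — a room or house frame. Outside width is 3730 mm and wall thickness is 92 mm, so the interior width is 3730 − 2 × 92 = 3546 mm.


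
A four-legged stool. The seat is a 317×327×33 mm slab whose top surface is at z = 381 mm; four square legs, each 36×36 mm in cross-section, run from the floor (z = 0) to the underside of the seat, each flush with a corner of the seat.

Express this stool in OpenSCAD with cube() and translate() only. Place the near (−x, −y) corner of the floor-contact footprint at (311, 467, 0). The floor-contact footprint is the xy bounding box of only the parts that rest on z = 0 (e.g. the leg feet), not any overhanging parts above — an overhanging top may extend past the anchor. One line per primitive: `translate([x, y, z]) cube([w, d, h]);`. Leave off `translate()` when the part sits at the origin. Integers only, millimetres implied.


translate([311, 467, 348]) cube([317, 327, 33]);
translate([311, 467, 0]) cube([36, 36, 348]);
translate([592, 467, 0]) cube([36, 36, 348]);
translate([311, 758, 0]) cube([36, 36, 348]);
translate([592, 758, 0]) cube([36, 36, 348]);


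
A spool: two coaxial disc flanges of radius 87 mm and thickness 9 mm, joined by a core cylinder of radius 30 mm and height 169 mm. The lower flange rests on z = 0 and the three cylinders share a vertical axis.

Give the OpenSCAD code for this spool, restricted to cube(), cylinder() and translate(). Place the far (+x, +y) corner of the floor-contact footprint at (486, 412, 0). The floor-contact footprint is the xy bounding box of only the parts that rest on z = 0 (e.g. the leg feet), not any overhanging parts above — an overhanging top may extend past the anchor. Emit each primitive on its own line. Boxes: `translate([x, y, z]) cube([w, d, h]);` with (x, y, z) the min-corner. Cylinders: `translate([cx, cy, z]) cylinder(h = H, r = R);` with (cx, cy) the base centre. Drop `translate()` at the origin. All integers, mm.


translate([399, 325, 0]) cylinder(h = 9, r = 87);
translate([399, 325, 9]) cylinder(h = 169, r = 30);
translate([399, 325, 178]) cylinder(h = 9, r = 87);


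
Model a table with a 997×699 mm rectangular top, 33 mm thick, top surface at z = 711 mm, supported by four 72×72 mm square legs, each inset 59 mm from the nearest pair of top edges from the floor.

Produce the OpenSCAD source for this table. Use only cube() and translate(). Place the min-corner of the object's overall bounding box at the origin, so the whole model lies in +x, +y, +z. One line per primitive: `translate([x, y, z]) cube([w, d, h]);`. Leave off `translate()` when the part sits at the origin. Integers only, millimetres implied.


translate([0, 0, 678]) cube([997, 699, 33]);
translate([59, 59, 0]) cube([72, 72, 678]);
translate([866, 59, 0]) cube([72, 72, 678]);
translate([59, 568, 0]) cube([72, 72, 678]);
translate([866, 568, 0]) cube([72, 72, 678]);


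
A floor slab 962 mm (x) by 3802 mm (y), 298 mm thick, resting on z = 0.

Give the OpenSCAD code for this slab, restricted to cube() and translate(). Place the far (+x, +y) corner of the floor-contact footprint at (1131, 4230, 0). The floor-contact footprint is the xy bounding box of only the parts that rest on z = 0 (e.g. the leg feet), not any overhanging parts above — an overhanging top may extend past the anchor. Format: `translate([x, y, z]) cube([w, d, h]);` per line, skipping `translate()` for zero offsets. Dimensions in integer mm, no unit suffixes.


translate([169, 428, 0]) cube([962, 3802, 298]);


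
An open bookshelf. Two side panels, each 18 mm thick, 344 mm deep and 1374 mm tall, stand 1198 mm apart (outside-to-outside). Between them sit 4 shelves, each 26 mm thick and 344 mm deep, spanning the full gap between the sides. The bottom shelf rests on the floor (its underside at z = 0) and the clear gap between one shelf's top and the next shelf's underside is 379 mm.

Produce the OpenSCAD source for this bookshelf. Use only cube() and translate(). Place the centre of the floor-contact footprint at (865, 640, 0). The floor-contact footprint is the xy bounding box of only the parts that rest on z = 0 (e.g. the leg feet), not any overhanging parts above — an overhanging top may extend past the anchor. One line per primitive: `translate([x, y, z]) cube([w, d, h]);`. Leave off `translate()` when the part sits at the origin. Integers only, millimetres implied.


translate([266, 468, 0]) cube([18, 344, 1374]);
translate([1446, 468, 0]) cube([18, 344, 1374]);
translate([284, 468, 0]) cube([1162, 344, 26]);
translate([284, 468, 405]) cube([1162, 344, 26]);
translate([284, 468, 810]) cube([1162, 344, 26]);
translate([284, 468, 1215]) cube([1162, 344, 26]);


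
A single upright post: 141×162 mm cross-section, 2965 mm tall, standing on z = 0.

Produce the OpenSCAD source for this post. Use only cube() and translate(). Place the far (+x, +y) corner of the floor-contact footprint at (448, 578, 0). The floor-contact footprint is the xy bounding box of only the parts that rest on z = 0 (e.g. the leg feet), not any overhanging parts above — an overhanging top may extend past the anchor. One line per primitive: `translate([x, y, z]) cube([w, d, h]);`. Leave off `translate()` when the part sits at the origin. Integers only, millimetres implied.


translate([307, 416, 0]) cube([141, 162, 2965]);


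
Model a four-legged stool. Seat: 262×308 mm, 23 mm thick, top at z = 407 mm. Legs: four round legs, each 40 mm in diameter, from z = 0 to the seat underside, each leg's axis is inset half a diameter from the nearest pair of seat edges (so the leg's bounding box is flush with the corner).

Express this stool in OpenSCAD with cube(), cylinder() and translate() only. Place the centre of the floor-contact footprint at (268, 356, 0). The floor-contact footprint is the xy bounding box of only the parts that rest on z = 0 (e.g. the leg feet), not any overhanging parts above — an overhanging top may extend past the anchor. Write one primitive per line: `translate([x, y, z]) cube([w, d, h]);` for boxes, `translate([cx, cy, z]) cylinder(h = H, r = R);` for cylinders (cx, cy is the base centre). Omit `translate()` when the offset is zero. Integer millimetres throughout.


translate([137, 202, 384]) cube([262, 308, 23]);
translate([157, 222, 0]) cylinder(h = 384, r = 20);
translate([379, 222, 0]) cylinder(h = 384, r = 20);
translate([157, 490, 0]) cylinder(h = 384, r = 20);
translate([379, 490, 0]) cylinder(h = 384, r = 20);


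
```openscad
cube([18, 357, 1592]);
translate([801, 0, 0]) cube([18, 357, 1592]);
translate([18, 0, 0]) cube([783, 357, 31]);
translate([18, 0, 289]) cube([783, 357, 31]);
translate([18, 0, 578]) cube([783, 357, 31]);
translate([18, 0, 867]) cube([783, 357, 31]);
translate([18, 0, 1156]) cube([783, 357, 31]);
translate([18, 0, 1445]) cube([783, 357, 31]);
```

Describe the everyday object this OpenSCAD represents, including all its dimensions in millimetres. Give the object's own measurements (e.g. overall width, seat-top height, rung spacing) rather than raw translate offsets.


An open bookshelf. Two side panels, each 18 mm thick, 357 mm deep and 1592 mm tall, stand 819 mm apart (outside-to-outside). Between them sit 6 shelves, each 31 mm thick and 357 mm deep, spanning the full gap between the sides. The bottom shelf rests on the floor (its underside at z = 0) and the clear gap between one shelf's top and the next shelf's underside is 258 mm.


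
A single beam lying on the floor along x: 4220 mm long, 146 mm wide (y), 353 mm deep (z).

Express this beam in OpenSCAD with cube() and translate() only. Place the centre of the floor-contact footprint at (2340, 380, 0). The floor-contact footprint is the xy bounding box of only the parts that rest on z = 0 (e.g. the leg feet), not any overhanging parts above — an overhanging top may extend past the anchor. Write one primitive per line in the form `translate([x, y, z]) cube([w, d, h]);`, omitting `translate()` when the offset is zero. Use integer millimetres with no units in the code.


translate([230, 307, 0]) cube([4220, 146, 353]);


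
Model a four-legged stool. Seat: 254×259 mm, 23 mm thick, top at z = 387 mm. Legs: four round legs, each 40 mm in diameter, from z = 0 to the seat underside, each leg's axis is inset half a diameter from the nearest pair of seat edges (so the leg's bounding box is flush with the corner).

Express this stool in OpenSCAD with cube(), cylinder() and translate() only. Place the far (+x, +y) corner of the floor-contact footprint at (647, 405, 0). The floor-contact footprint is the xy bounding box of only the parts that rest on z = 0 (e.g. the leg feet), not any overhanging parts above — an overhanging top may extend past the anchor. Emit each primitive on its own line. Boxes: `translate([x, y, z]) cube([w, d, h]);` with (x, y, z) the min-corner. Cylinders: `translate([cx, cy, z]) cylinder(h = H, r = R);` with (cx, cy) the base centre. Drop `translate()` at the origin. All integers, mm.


// leg_h = 387 - 23 = 364
translate([393, 146, 364]) cube([254, 259, 23]);
translate([413, 166, 0]) cylinder(h = 364, r = 20);
translate([627, 166, 0]) cylinder(h = 364, r = 20);
translate([413, 385, 0]) cylinder(h = 364, r = 20);
translate([627, 385, 0]) cylinder(h = 364, r = 20);


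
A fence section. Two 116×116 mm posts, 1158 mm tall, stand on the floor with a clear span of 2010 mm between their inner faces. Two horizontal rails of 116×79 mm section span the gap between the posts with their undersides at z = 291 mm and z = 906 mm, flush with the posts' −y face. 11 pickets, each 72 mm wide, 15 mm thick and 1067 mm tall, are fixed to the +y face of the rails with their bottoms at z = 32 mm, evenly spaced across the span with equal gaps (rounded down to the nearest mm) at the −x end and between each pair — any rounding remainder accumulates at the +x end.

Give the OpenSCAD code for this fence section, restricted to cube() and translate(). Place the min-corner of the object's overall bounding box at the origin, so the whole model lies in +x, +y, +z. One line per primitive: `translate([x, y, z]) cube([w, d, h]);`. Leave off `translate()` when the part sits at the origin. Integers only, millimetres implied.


cube([116, 116, 1158]);
translate([2126, 0, 0]) cube([116, 116, 1158]);
translate([116, 0, 291]) cube([2010, 116, 79]);
translate([116, 0, 906]) cube([2010, 116, 79]);
translate([217, 116, 32]) cube([72, 15, 1067]);
translate([390, 116, 32]) cube([72, 15, 1067]);
translate([563, 116, 32]) cube([72, 15, 1067]);
translate([736, 116, 32]) cube([72, 15, 1067]);
translate([909, 116, 32]) cube([72, 15, 1067]);
translate([1082, 116, 32]) cube([72, 15, 1067]);
translate([1255, 116, 32]) cube([72, 15, 1067]);
translate([1428, 116, 32]) cube([72, 15, 1067]);
translate([1601, 116, 32]) cube([72, 15, 1067]);
translate([1774, 116, 32]) cube([72, 15, 1067]);
translate([1947, 116, 32]) cube([72, 15, 1067]);


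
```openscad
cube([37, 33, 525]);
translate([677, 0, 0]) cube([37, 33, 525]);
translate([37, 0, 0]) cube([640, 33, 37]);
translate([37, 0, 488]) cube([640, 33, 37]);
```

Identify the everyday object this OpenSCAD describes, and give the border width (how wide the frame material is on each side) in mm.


A picture frame. The border width is 37 mm.

Four thin pieces enclosing a rectangular opening — a picture frame. The two full-height stiles are 525 mm tall; the top rail sits at z = 488 and is 37 mm tall, so the border above the opening is 525 − 488 = 37 mm, matching the stile x-width.


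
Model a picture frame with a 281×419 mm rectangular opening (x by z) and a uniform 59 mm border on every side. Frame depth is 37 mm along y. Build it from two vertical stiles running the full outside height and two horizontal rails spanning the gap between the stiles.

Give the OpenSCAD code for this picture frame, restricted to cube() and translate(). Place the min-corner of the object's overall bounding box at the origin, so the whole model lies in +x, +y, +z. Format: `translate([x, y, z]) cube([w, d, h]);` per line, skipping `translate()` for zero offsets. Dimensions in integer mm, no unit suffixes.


cube([59, 37, 537]);
translate([340, 0, 0]) cube([59, 37, 537]);
translate([59, 0, 0]) cube([281, 37, 59]);
translate([59, 0, 478]) cube([281, 37, 59]);


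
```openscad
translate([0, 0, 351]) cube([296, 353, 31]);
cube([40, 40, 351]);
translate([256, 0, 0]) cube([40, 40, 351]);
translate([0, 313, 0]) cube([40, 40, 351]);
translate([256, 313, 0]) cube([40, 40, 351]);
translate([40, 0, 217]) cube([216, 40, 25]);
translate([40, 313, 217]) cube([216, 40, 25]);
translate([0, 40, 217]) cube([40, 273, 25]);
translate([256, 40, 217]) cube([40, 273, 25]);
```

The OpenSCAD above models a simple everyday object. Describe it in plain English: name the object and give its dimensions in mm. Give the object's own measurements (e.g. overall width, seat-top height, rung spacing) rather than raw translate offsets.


A four-legged stool. The seat is a 296×353×31 mm slab whose top surface is at z = 382 mm; four square legs, each 40×40 mm in cross-section, run from the floor (z = 0) to the underside of the seat, each flush with a corner of the seat. Four stretchers, 40 mm wide and 25 mm tall, connect adjacent legs with their undersides at z = 217 mm, each running between the inner faces of the legs it joins and aligned with the legs' outer faces on the other axis.


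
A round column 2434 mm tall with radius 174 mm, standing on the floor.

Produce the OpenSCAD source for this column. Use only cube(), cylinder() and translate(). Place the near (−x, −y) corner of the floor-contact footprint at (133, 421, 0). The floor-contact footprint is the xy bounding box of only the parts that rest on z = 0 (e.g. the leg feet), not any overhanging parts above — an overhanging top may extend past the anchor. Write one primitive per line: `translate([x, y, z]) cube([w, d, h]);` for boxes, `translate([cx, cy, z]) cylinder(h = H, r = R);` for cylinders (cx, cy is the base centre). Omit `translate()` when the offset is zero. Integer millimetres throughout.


translate([307, 595, 0]) cylinder(h = 2434, r = 174);


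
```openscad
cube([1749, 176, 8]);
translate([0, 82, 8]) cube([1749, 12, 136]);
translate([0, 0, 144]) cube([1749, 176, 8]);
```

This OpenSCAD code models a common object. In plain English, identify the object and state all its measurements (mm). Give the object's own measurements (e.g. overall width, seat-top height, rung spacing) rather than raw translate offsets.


An I-beam lying along x, 1749 mm long. Overall section height 152 mm. Two flanges 176 mm wide (y) and 8 mm thick, one on the floor and one at the top; a web 12 mm thick runs between them, centred on the flange width.


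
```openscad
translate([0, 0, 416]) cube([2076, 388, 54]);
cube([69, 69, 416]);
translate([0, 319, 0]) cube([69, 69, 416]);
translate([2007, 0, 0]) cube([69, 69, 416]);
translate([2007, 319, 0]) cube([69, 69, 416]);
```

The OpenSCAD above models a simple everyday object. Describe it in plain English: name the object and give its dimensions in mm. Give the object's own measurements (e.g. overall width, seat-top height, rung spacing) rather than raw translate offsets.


A long wooden bench with a 2076 mm (x) × 388 mm (y) seat, 54 mm thick, its top surface 470 mm above the floor. Four 69 mm square legs at the seat corners, flush with the edges, run from z = 0 to the seat underside.


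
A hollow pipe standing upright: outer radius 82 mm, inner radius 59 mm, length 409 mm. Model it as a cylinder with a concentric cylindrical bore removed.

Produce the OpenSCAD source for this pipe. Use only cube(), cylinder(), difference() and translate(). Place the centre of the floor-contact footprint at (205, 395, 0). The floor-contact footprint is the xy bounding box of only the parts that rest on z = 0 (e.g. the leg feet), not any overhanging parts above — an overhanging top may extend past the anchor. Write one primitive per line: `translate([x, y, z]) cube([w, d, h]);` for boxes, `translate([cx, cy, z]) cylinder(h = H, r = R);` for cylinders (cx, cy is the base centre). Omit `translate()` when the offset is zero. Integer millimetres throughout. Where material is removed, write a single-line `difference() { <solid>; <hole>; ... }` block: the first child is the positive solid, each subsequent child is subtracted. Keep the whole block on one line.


difference() { translate([205, 395, 0]) cylinder(h = 409, r = 82); translate([205, 395, 0]) cylinder(h = 409, r = 59); }


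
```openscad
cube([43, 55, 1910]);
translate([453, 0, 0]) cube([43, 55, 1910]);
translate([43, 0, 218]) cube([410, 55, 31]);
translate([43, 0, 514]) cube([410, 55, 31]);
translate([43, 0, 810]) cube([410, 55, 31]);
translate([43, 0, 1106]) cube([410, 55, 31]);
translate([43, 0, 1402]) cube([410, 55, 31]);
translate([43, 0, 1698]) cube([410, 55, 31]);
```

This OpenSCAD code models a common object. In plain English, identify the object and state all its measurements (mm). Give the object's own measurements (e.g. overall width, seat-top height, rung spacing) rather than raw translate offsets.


A straight ladder. Two 43×55 mm vertical rails, 1910 mm tall, stand 496 mm apart (outside-to-outside) with their front faces coplanar on the −y side. 6 rungs, each 55 mm deep and 31 mm tall, span between the inner faces of the rails, front faces flush with the rails. The lowest rung's underside is at z = 218 mm and rungs are spaced 296 mm apart (underside to underside).


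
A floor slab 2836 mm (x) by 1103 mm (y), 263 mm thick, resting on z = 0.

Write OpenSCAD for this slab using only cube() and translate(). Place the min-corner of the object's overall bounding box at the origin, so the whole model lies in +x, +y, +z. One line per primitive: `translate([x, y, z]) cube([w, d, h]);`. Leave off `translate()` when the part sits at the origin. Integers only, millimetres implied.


cube([2836, 1103, 263]);


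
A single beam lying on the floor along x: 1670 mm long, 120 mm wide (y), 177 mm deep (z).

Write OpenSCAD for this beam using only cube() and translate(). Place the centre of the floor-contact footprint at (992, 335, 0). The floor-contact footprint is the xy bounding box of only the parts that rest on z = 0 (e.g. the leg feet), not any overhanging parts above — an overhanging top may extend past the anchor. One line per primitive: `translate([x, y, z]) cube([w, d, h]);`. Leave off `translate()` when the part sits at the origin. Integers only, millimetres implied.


translate([157, 275, 0]) cube([1670, 120, 177]);


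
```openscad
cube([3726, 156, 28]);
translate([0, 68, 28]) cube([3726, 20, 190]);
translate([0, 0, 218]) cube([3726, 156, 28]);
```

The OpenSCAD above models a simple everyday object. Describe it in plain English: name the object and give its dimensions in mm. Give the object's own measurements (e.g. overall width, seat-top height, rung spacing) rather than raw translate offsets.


An I-beam lying along x, 3726 mm long. Overall section height 246 mm. Two flanges 156 mm wide (y) and 28 mm thick, one on the floor and one at the top; a web 20 mm thick runs between them, centred on the flange width.


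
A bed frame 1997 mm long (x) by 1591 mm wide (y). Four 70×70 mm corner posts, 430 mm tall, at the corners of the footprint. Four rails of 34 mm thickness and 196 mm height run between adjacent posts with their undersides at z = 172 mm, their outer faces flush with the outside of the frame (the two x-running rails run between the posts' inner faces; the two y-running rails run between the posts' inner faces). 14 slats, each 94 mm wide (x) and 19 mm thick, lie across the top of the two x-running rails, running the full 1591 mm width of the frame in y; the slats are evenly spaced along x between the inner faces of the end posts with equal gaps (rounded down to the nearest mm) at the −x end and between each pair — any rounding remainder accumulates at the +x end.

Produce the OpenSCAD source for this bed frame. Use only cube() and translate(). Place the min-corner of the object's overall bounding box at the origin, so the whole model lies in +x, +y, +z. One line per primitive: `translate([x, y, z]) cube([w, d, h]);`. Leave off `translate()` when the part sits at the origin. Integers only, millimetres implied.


// slat z = rail_z + rail_h = 172 + 196 = 368
// slat gap = ⌊(1857 − 14·94) / 15⌋ = 36
cube([70, 70, 430]);
translate([0, 1521, 0]) cube([70, 70, 430]);
translate([1927, 0, 0]) cube([70, 70, 430]);
translate([1927, 1521, 0]) cube([70, 70, 430]);
translate([70, 0, 172]) cube([1857, 34, 196]);
translate([70, 1557, 172]) cube([1857, 34, 196]);
translate([0, 70, 172]) cube([34, 1451, 196]);
translate([1963, 70, 172]) cube([34, 1451, 196]);
translate([106, 0, 368]) cube([94, 1591, 19]);
translate([236, 0, 368]) cube([94, 1591, 19]);
translate([366, 0, 368]) cube([94, 1591, 19]);
translate([496, 0, 368]) cube([94, 1591, 19]);
translate([626, 0, 368]) cube([94, 1591, 19]);
translate([756, 0, 368]) cube([94, 1591, 19]);
translate([886, 0, 368]) cube([94, 1591, 19]);
translate([1016, 0, 368]) cube([94, 1591, 19]);
translate([1146, 0, 368]) cube([94, 1591, 19]);
translate([1276, 0, 368]) cube([94, 1591, 19]);
translate([1406, 0, 368]) cube([94, 1591, 19]);
translate([1536, 0, 368]) cube([94, 1591, 19]);
translate([1666, 0, 368]) cube([94, 1591, 19]);
translate([1796, 0, 368]) cube([94, 1591, 19]);


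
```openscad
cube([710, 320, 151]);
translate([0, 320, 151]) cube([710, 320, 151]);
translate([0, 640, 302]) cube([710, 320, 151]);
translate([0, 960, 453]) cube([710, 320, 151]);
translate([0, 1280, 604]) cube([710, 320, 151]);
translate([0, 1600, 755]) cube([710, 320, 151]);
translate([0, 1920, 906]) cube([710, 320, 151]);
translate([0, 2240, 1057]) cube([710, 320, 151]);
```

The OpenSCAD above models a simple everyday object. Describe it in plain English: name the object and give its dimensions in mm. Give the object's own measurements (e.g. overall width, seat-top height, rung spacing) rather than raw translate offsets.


A straight staircase of 8 solid steps. Each step is 710 mm wide (x), 320 mm deep (y, the going) and 151 mm tall (the rise). The first step rests on the floor; each subsequent step sits one going further in +y and one rise higher in +z, directly behind and above the previous step with no overlap.


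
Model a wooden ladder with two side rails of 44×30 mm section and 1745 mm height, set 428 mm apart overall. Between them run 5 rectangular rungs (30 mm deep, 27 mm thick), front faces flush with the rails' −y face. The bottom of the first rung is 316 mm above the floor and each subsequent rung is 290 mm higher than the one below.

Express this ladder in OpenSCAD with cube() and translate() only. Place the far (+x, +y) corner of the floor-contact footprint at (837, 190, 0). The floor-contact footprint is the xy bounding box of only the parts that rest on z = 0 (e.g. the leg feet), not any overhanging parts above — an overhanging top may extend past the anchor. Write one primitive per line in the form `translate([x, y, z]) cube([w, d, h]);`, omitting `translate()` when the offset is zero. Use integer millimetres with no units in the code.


// rung span = 428 - 2*44 = 340
// rung[k] z = 316 + k*290
translate([409, 160, 0]) cube([44, 30, 1745]);
translate([793, 160, 0]) cube([44, 30, 1745]);
translate([453, 160, 316]) cube([340, 30, 27]);
translate([453, 160, 606]) cube([340, 30, 27]);
translate([453, 160, 896]) cube([340, 30, 27]);
translate([453, 160, 1186]) cube([340, 30, 27]);
translate([453, 160, 1476]) cube([340, 30, 27]);


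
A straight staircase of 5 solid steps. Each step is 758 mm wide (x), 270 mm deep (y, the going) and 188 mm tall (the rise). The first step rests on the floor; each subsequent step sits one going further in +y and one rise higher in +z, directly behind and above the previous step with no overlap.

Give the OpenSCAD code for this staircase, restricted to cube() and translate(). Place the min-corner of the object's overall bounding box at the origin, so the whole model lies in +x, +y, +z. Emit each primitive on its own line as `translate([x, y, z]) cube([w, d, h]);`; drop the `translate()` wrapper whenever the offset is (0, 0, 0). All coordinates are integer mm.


cube([758, 270, 188]);
translate([0, 270, 188]) cube([758, 270, 188]);
translate([0, 540, 376]) cube([758, 270, 188]);
translate([0, 810, 564]) cube([758, 270, 188]);
translate([0, 1080, 752]) cube([758, 270, 188]);


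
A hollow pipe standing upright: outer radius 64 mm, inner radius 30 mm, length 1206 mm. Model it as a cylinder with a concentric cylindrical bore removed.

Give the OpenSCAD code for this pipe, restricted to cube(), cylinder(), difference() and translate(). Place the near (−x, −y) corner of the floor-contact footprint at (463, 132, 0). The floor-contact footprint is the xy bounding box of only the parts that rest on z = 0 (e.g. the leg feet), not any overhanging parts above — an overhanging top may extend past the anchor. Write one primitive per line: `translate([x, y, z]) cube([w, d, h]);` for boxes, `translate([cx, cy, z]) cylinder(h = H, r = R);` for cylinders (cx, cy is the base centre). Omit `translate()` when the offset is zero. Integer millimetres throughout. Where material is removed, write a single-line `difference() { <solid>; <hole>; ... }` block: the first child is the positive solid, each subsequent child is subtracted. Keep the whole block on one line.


difference() { translate([527, 196, 0]) cylinder(h = 1206, r = 64); translate([527, 196, 0]) cylinder(h = 1206, r = 30); }


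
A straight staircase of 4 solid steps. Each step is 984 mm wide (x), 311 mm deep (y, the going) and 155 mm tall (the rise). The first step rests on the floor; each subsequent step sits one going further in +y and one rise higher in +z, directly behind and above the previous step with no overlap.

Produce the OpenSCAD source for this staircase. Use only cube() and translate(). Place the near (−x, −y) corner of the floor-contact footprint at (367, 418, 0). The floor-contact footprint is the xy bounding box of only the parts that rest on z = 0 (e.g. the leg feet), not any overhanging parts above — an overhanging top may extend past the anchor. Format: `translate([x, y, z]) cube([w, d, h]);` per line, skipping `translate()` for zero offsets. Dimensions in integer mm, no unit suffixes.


translate([367, 418, 0]) cube([984, 311, 155]);
translate([367, 729, 155]) cube([984, 311, 155]);
translate([367, 1040, 310]) cube([984, 311, 155]);
translate([367, 1351, 465]) cube([984, 311, 155]);


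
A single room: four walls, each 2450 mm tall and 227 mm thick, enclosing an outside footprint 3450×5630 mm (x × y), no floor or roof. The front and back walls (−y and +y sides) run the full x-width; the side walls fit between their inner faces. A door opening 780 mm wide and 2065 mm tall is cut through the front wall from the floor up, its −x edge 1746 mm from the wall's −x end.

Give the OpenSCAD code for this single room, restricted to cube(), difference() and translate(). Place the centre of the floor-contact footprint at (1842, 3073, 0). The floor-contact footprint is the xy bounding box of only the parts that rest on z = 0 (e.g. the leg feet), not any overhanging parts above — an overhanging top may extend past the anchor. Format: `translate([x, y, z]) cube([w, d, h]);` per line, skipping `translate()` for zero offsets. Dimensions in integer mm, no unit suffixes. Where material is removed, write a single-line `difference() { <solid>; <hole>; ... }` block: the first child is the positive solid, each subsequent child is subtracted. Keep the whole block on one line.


difference() { translate([117, 258, 0]) cube([3450, 227, 2450]); translate([1863, 258, 0]) cube([780, 227, 2065]); }
translate([117, 5661, 0]) cube([3450, 227, 2450]);
translate([117, 485, 0]) cube([227, 5176, 2450]);
translate([3340, 485, 0]) cube([227, 5176, 2450]);


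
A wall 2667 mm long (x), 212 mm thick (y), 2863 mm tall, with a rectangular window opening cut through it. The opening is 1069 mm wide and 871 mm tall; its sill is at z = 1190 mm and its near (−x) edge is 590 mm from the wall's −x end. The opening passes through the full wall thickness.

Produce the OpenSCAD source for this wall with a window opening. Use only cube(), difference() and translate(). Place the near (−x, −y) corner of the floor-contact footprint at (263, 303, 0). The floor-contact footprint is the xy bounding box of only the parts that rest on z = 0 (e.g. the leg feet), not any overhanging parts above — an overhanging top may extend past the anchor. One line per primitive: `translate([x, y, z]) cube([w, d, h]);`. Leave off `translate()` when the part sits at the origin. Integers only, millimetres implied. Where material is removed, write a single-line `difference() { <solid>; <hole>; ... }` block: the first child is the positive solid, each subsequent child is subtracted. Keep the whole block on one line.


difference() { translate([263, 303, 0]) cube([2667, 212, 2863]); translate([853, 303, 1190]) cube([1069, 212, 871]); }


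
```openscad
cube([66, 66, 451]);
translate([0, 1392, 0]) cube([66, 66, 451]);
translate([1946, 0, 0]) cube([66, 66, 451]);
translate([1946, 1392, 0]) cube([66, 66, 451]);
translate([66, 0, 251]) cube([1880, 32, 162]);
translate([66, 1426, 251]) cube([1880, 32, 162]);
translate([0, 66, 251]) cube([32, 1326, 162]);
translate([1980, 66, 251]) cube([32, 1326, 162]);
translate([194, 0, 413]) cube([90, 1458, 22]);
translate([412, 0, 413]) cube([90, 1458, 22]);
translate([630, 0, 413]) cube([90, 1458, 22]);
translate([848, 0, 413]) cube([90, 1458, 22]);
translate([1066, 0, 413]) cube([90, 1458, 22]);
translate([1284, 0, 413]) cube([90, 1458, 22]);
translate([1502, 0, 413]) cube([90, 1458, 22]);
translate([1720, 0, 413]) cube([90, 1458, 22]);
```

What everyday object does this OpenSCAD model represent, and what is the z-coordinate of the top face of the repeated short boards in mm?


A bed frame. The slat-top height is 435 mm.

Four posts, four rails, and a row of slats — a bed frame. Slats sit on the rails at z = 251 + 162 = 413; with slat thickness 22, the top is 435 mm.


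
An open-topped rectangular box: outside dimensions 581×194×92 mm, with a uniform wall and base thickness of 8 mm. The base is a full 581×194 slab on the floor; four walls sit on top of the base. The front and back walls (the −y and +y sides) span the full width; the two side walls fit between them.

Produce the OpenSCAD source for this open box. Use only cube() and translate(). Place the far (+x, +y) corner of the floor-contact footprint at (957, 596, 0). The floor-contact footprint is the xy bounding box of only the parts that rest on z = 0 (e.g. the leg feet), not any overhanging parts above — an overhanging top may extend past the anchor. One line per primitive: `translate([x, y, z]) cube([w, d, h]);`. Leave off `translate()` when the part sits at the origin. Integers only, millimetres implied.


translate([376, 402, 0]) cube([581, 194, 8]);
translate([376, 402, 8]) cube([581, 8, 84]);
translate([376, 588, 8]) cube([581, 8, 84]);
translate([376, 410, 8]) cube([8, 178, 84]);
translate([949, 410, 8]) cube([8, 178, 84]);


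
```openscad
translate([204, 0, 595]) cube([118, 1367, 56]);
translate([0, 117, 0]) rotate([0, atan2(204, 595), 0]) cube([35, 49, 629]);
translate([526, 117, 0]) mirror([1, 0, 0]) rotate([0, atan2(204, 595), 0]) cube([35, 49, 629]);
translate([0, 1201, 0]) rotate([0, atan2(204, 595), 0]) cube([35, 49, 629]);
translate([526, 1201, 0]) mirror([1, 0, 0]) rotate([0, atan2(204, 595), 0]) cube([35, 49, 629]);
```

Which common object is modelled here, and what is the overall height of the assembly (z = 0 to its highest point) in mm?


A sawhorse. The overall height is 651 mm.

A beam across two mirrored pairs of raked legs — a sawhorse. The beam's underside is at z = 595 (matching the legs' vertical rise in atan2(204, 595)) and the beam is 56 mm tall, so its top is at 595 + 56 = 651 mm. The raked legs top out at the beam's underside, so that is the highest point.


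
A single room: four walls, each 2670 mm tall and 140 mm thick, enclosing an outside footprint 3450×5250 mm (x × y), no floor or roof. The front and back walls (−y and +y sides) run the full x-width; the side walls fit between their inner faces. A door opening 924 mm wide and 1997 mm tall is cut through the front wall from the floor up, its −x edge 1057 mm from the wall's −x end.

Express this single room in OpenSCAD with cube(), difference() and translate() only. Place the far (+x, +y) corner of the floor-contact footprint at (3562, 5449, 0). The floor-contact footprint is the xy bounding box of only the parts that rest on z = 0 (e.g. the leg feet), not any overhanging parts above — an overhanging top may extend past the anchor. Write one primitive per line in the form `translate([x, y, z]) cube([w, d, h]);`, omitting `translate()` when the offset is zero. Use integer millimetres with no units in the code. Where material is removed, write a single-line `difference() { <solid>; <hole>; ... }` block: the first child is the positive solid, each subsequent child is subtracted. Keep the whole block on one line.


difference() { translate([112, 199, 0]) cube([3450, 140, 2670]); translate([1169, 199, 0]) cube([924, 140, 1997]); }
translate([112, 5309, 0]) cube([3450, 140, 2670]);
translate([112, 339, 0]) cube([140, 4970, 2670]);
translate([3422, 339, 0]) cube([140, 4970, 2670]);


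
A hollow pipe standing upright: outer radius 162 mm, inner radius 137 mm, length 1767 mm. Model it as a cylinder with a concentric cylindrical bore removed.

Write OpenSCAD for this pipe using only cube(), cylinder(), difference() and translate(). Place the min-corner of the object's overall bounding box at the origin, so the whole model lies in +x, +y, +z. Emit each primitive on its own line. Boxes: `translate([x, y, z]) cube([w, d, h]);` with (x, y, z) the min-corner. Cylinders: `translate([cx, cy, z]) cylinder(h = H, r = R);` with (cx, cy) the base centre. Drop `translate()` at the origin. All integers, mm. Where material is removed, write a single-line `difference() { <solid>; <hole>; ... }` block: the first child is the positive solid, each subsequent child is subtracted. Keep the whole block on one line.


difference() { translate([162, 162, 0]) cylinder(h = 1767, r = 162); translate([162, 162, 0]) cylinder(h = 1767, r = 137); }


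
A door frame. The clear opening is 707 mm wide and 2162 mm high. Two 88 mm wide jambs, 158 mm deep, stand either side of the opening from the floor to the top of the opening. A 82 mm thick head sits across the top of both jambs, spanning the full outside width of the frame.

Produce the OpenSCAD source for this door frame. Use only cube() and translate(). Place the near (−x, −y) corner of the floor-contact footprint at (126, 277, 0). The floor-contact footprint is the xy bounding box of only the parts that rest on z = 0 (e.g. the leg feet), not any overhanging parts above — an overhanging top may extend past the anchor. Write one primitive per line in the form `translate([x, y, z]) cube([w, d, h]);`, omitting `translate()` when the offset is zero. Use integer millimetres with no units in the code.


translate([126, 277, 0]) cube([88, 158, 2162]);
translate([921, 277, 0]) cube([88, 158, 2162]);
translate([126, 277, 2162]) cube([883, 158, 82]);
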